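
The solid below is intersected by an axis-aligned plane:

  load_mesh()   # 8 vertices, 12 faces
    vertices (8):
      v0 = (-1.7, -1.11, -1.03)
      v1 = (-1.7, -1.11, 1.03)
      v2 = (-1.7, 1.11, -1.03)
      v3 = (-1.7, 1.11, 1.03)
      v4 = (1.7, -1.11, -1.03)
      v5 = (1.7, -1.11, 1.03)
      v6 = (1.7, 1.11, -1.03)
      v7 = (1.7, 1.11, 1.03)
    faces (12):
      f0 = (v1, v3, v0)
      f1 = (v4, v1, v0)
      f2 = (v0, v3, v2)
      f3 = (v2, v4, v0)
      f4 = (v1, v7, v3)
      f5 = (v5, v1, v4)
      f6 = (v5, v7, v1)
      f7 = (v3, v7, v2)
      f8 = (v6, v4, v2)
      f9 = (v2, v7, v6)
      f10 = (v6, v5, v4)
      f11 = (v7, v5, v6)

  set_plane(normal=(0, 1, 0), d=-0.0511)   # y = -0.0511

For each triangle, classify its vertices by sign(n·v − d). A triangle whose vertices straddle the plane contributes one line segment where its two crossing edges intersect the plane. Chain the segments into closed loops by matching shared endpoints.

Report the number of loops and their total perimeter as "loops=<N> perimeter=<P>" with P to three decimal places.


loops=1 perimeter=10.920

Straddling triangles (8 of 12):
  (v1,v3,v0) [-+-] → (-1.7, -0.0511, 1.03)–(-1.7, -0.0511, -0.0474171)  len=1.0774
  (v0,v3,v2) [-++] → (-1.7, -0.0511, -0.0474171)–(-1.7, -0.0511, -1.03)  len=0.9826
  (v2,v4,v0) [+--] → (0.0782613, -0.0511, -1.03)–(-1.7, -0.0511, -1.03)  len=1.7783
  (v1,v7,v3) [-++] → (-0.0782613, -0.0511, 1.03)–(-1.7, -0.0511, 1.03)  len=1.6217
  (v5,v7,v1) [-+-] → (1.7, -0.0511, 1.03)–(-0.0782613, -0.0511, 1.03)  len=1.7783
  (v6,v4,v2) [+-+] → (1.7, -0.0511, -1.03)–(0.0782613, -0.0511, -1.03)  len=1.6217
  (v6,v5,v4) [+--] → (1.7, -0.0511, 0.0474171)–(1.7, -0.0511, -1.03)  len=1.0774
  (v7,v5,v6) [+-+] → (1.7, -0.0511, 1.03)–(1.7, -0.0511, 0.0474171)  len=0.9826

Chained into 1 loop(s):
  loop 1: 8 segments, perimeter = 10.9200
Total perimeter = 10.920


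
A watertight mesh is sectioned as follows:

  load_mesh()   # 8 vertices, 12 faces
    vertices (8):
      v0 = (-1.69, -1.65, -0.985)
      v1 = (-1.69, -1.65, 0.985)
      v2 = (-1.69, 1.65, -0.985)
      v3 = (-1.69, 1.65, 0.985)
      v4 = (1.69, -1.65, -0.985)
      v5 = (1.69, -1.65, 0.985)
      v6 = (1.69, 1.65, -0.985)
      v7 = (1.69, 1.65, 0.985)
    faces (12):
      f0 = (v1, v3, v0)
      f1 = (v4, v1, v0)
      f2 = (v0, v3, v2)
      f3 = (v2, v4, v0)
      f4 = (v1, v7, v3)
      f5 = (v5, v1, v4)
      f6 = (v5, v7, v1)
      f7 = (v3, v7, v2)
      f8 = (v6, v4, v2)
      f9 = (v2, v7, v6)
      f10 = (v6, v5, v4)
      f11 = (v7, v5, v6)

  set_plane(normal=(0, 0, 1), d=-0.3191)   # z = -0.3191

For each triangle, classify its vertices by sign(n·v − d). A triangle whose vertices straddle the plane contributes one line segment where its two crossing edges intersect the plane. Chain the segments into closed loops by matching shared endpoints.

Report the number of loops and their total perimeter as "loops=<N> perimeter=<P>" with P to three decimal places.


loops=1 perimeter=13.360

Straddling triangles (8 of 12):
  (v1,v3,v0) [++-] → (-1.69, -0.534533, -0.3191)–(-1.69, -1.65, -0.3191)  len=1.1155
  (v4,v1,v0) [-+-] → (0.547491, -1.65, -0.3191)–(-1.69, -1.65, -0.3191)  len=2.2375
  (v0,v3,v2) [-+-] → (-1.69, -0.534533, -0.3191)–(-1.69, 1.65, -0.3191)  len=2.1845
  (v5,v1,v4) [++-] → (0.547491, -1.65, -0.3191)–(1.69, -1.65, -0.3191)  len=1.1425
  (v3,v7,v2) [++-] → (-0.547491, 1.65, -0.3191)–(-1.69, 1.65, -0.3191)  len=1.1425
  (v2,v7,v6) [-+-] → (-0.547491, 1.65, -0.3191)–(1.69, 1.65, -0.3191)  len=2.2375
  (v6,v5,v4) [-+-] → (1.69, 0.534533, -0.3191)–(1.69, -1.65, -0.3191)  len=2.1845
  (v7,v5,v6) [++-] → (1.69, 0.534533, -0.3191)–(1.69, 1.65, -0.3191)  len=1.1155

Chained into 1 loop(s):
  loop 1: 8 segments, perimeter = 13.3600
Total perimeter = 13.360


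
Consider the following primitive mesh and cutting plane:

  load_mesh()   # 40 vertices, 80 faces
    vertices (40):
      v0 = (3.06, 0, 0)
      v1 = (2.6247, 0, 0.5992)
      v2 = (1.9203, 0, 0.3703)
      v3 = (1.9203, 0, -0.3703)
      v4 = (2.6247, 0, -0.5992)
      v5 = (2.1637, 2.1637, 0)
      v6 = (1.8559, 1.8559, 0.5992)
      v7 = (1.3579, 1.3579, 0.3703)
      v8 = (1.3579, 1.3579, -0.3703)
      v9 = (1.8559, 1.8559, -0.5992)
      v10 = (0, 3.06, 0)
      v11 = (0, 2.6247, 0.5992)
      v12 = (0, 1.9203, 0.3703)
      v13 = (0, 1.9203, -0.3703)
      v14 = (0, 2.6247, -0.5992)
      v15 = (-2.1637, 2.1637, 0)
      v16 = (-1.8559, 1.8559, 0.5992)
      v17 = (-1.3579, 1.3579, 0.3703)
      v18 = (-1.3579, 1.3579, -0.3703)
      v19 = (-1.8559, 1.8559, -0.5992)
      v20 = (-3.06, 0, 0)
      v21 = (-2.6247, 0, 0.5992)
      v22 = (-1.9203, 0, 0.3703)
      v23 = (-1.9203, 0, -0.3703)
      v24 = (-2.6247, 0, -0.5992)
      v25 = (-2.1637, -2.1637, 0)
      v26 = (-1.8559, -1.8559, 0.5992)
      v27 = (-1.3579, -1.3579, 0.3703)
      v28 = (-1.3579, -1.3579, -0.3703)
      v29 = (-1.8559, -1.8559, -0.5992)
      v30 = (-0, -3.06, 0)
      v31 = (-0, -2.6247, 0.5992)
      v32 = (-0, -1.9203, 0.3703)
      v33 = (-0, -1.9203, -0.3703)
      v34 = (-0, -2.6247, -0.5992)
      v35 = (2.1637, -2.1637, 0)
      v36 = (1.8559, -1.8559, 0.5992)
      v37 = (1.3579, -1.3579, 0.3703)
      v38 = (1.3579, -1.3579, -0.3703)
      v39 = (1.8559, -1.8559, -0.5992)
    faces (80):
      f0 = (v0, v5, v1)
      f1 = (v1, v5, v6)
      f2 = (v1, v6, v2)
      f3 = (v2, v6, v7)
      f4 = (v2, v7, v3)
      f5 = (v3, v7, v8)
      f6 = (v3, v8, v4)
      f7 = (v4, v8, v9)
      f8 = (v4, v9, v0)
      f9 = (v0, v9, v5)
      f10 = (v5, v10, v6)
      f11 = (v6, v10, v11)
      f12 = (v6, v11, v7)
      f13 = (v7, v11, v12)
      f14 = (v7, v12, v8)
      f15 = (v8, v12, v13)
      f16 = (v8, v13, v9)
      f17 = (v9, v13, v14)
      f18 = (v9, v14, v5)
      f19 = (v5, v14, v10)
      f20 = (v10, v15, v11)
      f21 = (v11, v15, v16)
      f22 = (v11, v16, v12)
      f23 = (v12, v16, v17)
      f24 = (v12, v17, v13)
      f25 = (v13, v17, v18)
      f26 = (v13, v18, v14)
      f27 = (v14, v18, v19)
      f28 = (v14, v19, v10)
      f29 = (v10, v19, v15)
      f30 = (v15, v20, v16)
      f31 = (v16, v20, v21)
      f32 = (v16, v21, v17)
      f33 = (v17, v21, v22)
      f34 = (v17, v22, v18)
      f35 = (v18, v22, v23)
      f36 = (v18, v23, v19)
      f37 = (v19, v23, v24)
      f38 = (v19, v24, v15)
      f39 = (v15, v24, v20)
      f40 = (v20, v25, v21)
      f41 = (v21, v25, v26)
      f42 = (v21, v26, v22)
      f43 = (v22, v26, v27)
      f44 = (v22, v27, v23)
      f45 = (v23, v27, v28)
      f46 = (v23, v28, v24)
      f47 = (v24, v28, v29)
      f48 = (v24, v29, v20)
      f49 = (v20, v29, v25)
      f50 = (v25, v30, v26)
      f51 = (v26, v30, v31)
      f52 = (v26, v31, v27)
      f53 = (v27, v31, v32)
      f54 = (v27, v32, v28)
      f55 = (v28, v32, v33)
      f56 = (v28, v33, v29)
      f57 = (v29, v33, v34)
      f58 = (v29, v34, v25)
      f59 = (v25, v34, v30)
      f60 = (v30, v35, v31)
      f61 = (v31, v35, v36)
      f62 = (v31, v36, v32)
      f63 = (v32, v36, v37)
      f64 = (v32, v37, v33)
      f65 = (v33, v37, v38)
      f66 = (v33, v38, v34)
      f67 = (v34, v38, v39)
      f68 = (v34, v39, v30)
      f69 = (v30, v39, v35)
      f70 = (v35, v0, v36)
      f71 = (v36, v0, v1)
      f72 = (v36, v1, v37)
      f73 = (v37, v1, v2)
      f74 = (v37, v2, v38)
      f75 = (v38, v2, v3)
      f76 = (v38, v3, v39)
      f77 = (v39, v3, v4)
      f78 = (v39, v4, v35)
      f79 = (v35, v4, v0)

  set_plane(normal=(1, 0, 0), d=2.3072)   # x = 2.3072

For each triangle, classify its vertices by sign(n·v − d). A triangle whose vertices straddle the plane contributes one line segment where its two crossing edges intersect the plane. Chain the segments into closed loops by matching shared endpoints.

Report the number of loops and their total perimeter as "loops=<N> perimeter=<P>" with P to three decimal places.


loops=1 perimeter=7.932

Straddling triangles (14 of 80):
  (v0,v5,v1) [+-+] → (2.3072, 1.81729, 0)–(2.3072, 1.49018, 0.186519)  len=0.3765
  (v1,v5,v6) [+--] → (2.3072, 1.49018, 0.186519)–(2.3072, 0.766452, 0.5992)  len=0.8331
  (v1,v6,v2) [+--] → (2.3072, 0.766452, 0.5992)–(2.3072, 0, 0.496026)  len=0.7734
  (v3,v8,v4) [--+] → (2.3072, 0.340333, -0.54183)–(2.3072, 0, -0.496026)  len=0.3434
  (v4,v8,v9) [+--] → (2.3072, 0.340333, -0.54183)–(2.3072, 0.766452, -0.5992)  len=0.4300
  (v4,v9,v0) [+-+] → (2.3072, 0.766452, -0.5992)–(2.3072, 1.1603, -0.374618)  len=0.4534
  (v0,v9,v5) [+--] → (2.3072, 1.1603, -0.374618)–(2.3072, 1.81729, 0)  len=0.7563
  (v35,v0,v36) [-+-] → (2.3072, -1.81729, 0)–(2.3072, -1.1603, 0.374618)  len=0.7563
  (v36,v0,v1) [-++] → (2.3072, -1.1603, 0.374618)–(2.3072, -0.766452, 0.5992)  len=0.4534
  (v36,v1,v37) [-+-] → (2.3072, -0.766452, 0.5992)–(2.3072, -0.340333, 0.54183)  len=0.4300
  (v37,v1,v2) [-+-] → (2.3072, -0.340333, 0.54183)–(2.3072, 0, 0.496026)  len=0.3434
  (v39,v3,v4) [--+] → (2.3072, 0, -0.496026)–(2.3072, -0.766452, -0.5992)  len=0.7734
  (v39,v4,v35) [-+-] → (2.3072, -0.766452, -0.5992)–(2.3072, -1.49018, -0.186519)  len=0.8331
  (v35,v4,v0) [-++] → (2.3072, -1.49018, -0.186519)–(2.3072, -1.81729, 0)  len=0.3765

Chained into 1 loop(s):
  loop 1: 14 segments, perimeter = 7.9321
Total perimeter = 7.932


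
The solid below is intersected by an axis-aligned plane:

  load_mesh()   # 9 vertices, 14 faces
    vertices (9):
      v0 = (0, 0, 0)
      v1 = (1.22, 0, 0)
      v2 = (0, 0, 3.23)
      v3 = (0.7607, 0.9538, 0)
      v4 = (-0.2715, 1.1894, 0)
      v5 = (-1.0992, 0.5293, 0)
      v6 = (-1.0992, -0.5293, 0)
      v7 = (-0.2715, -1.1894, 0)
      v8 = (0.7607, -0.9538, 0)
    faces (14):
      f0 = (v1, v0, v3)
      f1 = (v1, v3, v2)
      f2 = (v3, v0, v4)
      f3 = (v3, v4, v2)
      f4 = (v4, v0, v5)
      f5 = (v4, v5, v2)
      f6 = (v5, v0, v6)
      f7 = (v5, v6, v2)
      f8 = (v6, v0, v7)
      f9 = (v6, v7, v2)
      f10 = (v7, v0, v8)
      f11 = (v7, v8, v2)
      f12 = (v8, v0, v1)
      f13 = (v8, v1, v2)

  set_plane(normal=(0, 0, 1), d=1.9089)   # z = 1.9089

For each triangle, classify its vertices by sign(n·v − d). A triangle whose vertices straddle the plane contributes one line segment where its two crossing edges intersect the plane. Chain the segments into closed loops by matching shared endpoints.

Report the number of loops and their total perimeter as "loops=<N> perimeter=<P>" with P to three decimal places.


loops=1 perimeter=3.031

Straddling triangles (7 of 14):
  (v1,v3,v2) [--+] → (0.311133, 0.390113, 1.9089)–(0.498991, 0, 1.9089)  len=0.4330
  (v3,v4,v2) [--+] → (-0.111046, 0.486476, 1.9089)–(0.311133, 0.390113, 1.9089)  len=0.4330
  (v4,v5,v2) [--+] → (-0.449583, 0.216489, 1.9089)–(-0.111046, 0.486476, 1.9089)  len=0.4330
  (v5,v6,v2) [--+] → (-0.449583, -0.216489, 1.9089)–(-0.449583, 0.216489, 1.9089)  len=0.4330
  (v6,v7,v2) [--+] → (-0.111046, -0.486476, 1.9089)–(-0.449583, -0.216489, 1.9089)  len=0.4330
  (v7,v8,v2) [--+] → (0.311133, -0.390113, 1.9089)–(-0.111046, -0.486476, 1.9089)  len=0.4330
  (v8,v1,v2) [--+] → (0.498991, 0, 1.9089)–(0.311133, -0.390113, 1.9089)  len=0.4330

Chained into 1 loop(s):
  loop 1: 7 segments, perimeter = 3.0311
Total perimeter = 3.031


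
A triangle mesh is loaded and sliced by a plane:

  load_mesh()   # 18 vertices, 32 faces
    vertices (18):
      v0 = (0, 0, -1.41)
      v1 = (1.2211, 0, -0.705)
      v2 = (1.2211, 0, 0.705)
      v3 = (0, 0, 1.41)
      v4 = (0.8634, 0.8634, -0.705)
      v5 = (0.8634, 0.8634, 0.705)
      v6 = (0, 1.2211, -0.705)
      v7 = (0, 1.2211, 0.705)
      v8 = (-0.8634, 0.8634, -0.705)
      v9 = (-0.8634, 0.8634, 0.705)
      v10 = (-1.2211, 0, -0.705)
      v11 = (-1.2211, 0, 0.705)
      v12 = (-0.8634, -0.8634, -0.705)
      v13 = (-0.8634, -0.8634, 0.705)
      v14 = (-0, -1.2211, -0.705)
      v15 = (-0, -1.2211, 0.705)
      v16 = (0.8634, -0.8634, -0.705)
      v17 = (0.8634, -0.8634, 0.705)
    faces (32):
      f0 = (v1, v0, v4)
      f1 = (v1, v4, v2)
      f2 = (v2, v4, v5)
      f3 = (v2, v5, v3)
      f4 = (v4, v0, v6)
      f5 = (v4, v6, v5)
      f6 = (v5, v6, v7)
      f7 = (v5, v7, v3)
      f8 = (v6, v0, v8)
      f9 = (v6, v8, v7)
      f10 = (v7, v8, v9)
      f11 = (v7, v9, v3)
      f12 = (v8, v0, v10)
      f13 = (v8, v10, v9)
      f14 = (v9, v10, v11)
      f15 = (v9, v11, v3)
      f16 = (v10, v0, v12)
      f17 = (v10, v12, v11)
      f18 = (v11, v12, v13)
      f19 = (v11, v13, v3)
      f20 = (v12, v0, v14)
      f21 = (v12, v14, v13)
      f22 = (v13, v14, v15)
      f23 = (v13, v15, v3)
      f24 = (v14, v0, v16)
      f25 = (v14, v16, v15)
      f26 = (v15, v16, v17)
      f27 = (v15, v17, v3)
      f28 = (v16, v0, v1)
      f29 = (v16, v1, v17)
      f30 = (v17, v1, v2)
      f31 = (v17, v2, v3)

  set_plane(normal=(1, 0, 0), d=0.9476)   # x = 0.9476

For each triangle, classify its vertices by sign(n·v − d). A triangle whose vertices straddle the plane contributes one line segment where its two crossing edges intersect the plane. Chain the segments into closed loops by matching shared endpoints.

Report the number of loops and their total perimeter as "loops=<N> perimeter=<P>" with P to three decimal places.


Straddling triangles (8 of 32):
  (v1,v0,v4) [+--] → (0.9476, 0, -0.862905)–(0.9476, 0.660162, -0.705)  len=0.6788
  (v1,v4,v2) [+-+] → (0.9476, 0.660162, -0.705)–(0.9476, 0.660162, -0.373096)  len=0.3319
  (v2,v4,v5) [+--] → (0.9476, 0.660162, -0.373096)–(0.9476, 0.660162, 0.705)  len=1.0781
  (v2,v5,v3) [+--] → (0.9476, 0.660162, 0.705)–(0.9476, 0, 0.862905)  len=0.6788
  (v16,v0,v1) [--+] → (0.9476, 0, -0.862905)–(0.9476, -0.660162, -0.705)  len=0.6788
  (v16,v1,v17) [-+-] → (0.9476, -0.660162, -0.705)–(0.9476, -0.660162, 0.373096)  len=1.0781
  (v17,v1,v2) [-++] → (0.9476, -0.660162, 0.373096)–(0.9476, -0.660162, 0.705)  len=0.3319
  (v17,v2,v3) [-+-] → (0.9476, -0.660162, 0.705)–(0.9476, 0, 0.862905)  len=0.6788

Chained into 1 loop(s):
  loop 1: 8 segments, perimeter = 5.5351
Total perimeter = 5.535

loops=1 perimeter=5.535


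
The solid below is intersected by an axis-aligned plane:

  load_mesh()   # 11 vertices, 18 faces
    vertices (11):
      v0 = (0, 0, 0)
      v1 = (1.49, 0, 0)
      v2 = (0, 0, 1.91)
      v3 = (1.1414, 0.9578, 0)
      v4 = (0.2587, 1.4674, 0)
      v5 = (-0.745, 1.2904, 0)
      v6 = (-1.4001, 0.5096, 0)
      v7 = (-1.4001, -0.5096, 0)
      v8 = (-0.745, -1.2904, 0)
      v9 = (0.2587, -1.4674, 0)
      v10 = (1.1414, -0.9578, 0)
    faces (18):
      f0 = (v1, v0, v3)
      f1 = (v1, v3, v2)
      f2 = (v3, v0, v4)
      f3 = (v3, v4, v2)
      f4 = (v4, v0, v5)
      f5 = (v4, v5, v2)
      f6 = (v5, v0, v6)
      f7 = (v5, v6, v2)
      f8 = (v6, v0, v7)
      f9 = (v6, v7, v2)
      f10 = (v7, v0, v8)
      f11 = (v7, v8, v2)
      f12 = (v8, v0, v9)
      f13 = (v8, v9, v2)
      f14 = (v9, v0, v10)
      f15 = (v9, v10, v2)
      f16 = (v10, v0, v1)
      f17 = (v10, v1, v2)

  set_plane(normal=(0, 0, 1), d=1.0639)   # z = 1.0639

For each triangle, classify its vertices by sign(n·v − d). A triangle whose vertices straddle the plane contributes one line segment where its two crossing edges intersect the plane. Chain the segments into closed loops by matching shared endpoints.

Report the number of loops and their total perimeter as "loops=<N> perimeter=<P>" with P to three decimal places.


Straddling triangles (9 of 18):
  (v1,v3,v2) [--+] → (0.505622, 0.42429, 1.0639)–(0.660047, 0, 1.0639)  len=0.4515
  (v3,v4,v2) [--+] → (0.1146, 0.650035, 1.0639)–(0.505622, 0.42429, 1.0639)  len=0.4515
  (v4,v5,v2) [--+] → (-0.330023, 0.571627, 1.0639)–(0.1146, 0.650035, 1.0639)  len=0.4515
  (v5,v6,v2) [--+] → (-0.620222, 0.225745, 1.0639)–(-0.330023, 0.571627, 1.0639)  len=0.4515
  (v6,v7,v2) [--+] → (-0.620222, -0.225745, 1.0639)–(-0.620222, 0.225745, 1.0639)  len=0.4515
  (v7,v8,v2) [--+] → (-0.330023, -0.571627, 1.0639)–(-0.620222, -0.225745, 1.0639)  len=0.4515
  (v8,v9,v2) [--+] → (0.1146, -0.650035, 1.0639)–(-0.330023, -0.571627, 1.0639)  len=0.4515
  (v9,v10,v2) [--+] → (0.505622, -0.42429, 1.0639)–(0.1146, -0.650035, 1.0639)  len=0.4515
  (v10,v1,v2) [--+] → (0.660047, 0, 1.0639)–(0.505622, -0.42429, 1.0639)  len=0.4515

Chained into 1 loop(s):
  loop 1: 9 segments, perimeter = 4.0635
Total perimeter = 4.064

loops=1 perimeter=4.064


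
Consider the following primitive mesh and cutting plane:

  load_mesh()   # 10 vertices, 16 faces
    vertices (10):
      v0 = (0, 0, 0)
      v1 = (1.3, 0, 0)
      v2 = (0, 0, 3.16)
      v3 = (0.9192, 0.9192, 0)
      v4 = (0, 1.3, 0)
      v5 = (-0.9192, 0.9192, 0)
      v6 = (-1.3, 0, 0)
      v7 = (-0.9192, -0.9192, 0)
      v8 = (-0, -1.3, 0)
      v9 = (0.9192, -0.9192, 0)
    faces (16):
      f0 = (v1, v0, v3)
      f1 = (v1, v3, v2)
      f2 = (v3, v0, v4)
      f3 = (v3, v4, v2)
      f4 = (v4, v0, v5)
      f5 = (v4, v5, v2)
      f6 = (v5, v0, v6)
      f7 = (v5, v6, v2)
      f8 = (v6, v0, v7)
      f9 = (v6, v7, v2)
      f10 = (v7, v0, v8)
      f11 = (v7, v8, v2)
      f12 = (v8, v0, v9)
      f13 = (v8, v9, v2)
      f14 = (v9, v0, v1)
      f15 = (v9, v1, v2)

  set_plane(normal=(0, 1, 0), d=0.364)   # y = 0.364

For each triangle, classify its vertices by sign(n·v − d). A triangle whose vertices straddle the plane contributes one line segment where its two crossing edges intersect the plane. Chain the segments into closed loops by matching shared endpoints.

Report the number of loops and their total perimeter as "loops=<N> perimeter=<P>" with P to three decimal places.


loops=1 perimeter=7.459

Straddling triangles (8 of 16):
  (v1,v0,v3) [--+] → (0.364, 0.364, 0)–(1.1492, 0.364, 0)  len=0.7852
  (v1,v3,v2) [-+-] → (1.1492, 0.364, 0)–(0.364, 0.364, 1.90865)  len=2.0639
  (v3,v0,v4) [+-+] → (0.364, 0.364, 0)–(0, 0.364, 0)  len=0.3640
  (v3,v4,v2) [++-] → (0, 0.364, 2.2752)–(0.364, 0.364, 1.90865)  len=0.5166
  (v4,v0,v5) [+-+] → (0, 0.364, 0)–(-0.364, 0.364, 0)  len=0.3640
  (v4,v5,v2) [++-] → (-0.364, 0.364, 1.90865)–(0, 0.364, 2.2752)  len=0.5166
  (v5,v0,v6) [+--] → (-0.364, 0.364, 0)–(-1.1492, 0.364, 0)  len=0.7852
  (v5,v6,v2) [+--] → (-1.1492, 0.364, 0)–(-0.364, 0.364, 1.90865)  len=2.0639

Chained into 1 loop(s):
  loop 1: 8 segments, perimeter = 7.4593
Total perimeter = 7.459


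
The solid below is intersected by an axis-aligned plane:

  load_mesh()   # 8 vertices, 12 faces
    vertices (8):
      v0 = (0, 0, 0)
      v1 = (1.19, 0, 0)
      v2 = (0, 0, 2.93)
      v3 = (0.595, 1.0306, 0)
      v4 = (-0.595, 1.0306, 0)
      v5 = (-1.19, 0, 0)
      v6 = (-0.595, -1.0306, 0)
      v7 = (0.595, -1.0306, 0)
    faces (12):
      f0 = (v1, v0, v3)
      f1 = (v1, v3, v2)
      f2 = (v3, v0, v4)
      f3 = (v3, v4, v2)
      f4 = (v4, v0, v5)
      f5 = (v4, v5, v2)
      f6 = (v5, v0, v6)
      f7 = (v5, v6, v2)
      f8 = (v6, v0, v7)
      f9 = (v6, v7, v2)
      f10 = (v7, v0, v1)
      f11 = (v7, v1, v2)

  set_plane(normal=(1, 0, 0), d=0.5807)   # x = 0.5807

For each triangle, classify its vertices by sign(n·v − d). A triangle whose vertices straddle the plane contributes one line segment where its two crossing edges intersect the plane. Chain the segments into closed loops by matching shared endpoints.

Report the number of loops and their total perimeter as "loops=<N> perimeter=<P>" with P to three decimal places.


loops=1 perimeter=5.707

Straddling triangles (8 of 12):
  (v1,v0,v3) [+-+] → (0.5807, 0, 0)–(0.5807, 1.00583, 0)  len=1.0058
  (v1,v3,v2) [++-] → (0.5807, 1.00583, 0.0704185)–(0.5807, 0, 1.50021)  len=1.7481
  (v3,v0,v4) [+--] → (0.5807, 1.00583, 0)–(0.5807, 1.0306, 0)  len=0.0248
  (v3,v4,v2) [+--] → (0.5807, 1.0306, 0)–(0.5807, 1.00583, 0.0704185)  len=0.0746
  (v6,v0,v7) [--+] → (0.5807, -1.00583, 0)–(0.5807, -1.0306, 0)  len=0.0248
  (v6,v7,v2) [-+-] → (0.5807, -1.0306, 0)–(0.5807, -1.00583, 0.0704185)  len=0.0746
  (v7,v0,v1) [+-+] → (0.5807, -1.00583, 0)–(0.5807, 0, 0)  len=1.0058
  (v7,v1,v2) [++-] → (0.5807, 0, 1.50021)–(0.5807, -1.00583, 0.0704185)  len=1.7481

Chained into 1 loop(s):
  loop 1: 8 segments, perimeter = 5.7068
Total perimeter = 5.707


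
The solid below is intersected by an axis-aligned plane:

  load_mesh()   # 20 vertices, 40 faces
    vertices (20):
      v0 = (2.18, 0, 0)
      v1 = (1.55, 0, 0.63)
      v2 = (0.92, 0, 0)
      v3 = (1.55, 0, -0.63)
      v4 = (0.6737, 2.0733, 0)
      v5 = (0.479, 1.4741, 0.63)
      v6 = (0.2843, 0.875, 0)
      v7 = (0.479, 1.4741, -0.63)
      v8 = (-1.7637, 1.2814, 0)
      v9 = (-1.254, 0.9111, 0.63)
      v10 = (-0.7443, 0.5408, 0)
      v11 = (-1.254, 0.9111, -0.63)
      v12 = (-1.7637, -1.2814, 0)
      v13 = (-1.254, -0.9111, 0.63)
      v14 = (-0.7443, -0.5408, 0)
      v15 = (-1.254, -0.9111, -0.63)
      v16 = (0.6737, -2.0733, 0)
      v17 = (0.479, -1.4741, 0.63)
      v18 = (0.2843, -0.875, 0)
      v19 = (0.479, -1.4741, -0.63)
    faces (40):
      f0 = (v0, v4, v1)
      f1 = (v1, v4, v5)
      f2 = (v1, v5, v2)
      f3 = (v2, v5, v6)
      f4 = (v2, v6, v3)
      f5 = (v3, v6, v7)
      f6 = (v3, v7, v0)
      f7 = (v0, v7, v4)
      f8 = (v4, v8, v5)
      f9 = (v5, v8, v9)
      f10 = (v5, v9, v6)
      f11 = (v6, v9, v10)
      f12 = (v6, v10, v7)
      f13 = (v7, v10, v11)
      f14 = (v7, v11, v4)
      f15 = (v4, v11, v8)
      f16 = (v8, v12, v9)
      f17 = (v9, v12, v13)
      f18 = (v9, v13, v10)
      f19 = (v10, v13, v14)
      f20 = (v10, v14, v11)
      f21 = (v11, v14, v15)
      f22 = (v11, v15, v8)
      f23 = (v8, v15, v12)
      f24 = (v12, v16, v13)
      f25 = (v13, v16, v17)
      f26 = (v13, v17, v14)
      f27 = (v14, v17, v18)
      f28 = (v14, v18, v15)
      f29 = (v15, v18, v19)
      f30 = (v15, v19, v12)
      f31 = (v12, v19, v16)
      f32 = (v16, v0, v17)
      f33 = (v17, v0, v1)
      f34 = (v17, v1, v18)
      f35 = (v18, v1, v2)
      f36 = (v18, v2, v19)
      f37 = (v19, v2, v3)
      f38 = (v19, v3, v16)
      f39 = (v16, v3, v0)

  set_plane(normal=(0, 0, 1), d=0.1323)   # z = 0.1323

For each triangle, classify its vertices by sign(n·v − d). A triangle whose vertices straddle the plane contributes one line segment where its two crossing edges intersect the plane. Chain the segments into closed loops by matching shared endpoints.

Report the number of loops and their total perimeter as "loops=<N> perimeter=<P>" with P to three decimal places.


Straddling triangles (20 of 40):
  (v0,v4,v1) [--+] → (0.857723, 1.63791, 0.1323)–(2.0477, 0, 0.1323)  len=2.0245
  (v1,v4,v5) [+-+] → (0.857723, 1.63791, 0.1323)–(0.632813, 1.94747, 0.1323)  len=0.3826
  (v1,v5,v2) [++-] → (0.82739, 0.309561, 0.1323)–(1.0523, 0, 0.1323)  len=0.3826
  (v2,v5,v6) [-+-] → (0.82739, 0.309561, 0.1323)–(0.325187, 1.00081, 0.1323)  len=0.8544
  (v4,v8,v5) [--+] → (-1.29273, 1.32187, 0.1323)–(0.632813, 1.94747, 0.1323)  len=2.0246
  (v5,v8,v9) [+-+] → (-1.29273, 1.32187, 0.1323)–(-1.65666, 1.20364, 0.1323)  len=0.3827
  (v5,v9,v6) [++-] → (-0.038743, 0.882581, 0.1323)–(0.325187, 1.00081, 0.1323)  len=0.3827
  (v6,v9,v10) [-+-] → (-0.038743, 0.882581, 0.1323)–(-0.851337, 0.618563, 0.1323)  len=0.8544
  (v8,v12,v9) [--+] → (-1.65666, -0.820975, 0.1323)–(-1.65666, 1.20364, 0.1323)  len=2.0246
  (v9,v12,v13) [+-+] → (-1.65666, -0.820975, 0.1323)–(-1.65666, -1.20364, 0.1323)  len=0.3827
  (v9,v13,v10) [++-] → (-0.851337, 0.235901, 0.1323)–(-0.851337, 0.618563, 0.1323)  len=0.3827
  (v10,v13,v14) [-+-] → (-0.851337, 0.235901, 0.1323)–(-0.851337, -0.618563, 0.1323)  len=0.8545
  (v12,v16,v13) [--+] → (0.268883, -1.82924, 0.1323)–(-1.65666, -1.20364, 0.1323)  len=2.0246
  (v13,v16,v17) [+-+] → (0.268883, -1.82924, 0.1323)–(0.632813, -1.94747, 0.1323)  len=0.3827
  (v13,v17,v14) [++-] → (-0.487407, -0.736793, 0.1323)–(-0.851337, -0.618563, 0.1323)  len=0.3827
  (v14,v17,v18) [-+-] → (-0.487407, -0.736793, 0.1323)–(0.325187, -1.00081, 0.1323)  len=0.8544
  (v16,v0,v17) [--+] → (1.82279, -0.309561, 0.1323)–(0.632813, -1.94747, 0.1323)  len=2.0245
  (v17,v0,v1) [+-+] → (1.82279, -0.309561, 0.1323)–(2.0477, 0, 0.1323)  len=0.3826
  (v17,v1,v18) [++-] → (0.550097, -0.69125, 0.1323)–(0.325187, -1.00081, 0.1323)  len=0.3826
  (v18,v1,v2) [-+-] → (0.550097, -0.69125, 0.1323)–(1.0523, 0, 0.1323)  len=0.8544

Chained into 2 loop(s):
  loop 1: 10 segments, perimeter = 12.0362
  loop 2: 10 segments, perimeter = 6.1854
Total perimeter = 18.222

loops=2 perimeter=18.222


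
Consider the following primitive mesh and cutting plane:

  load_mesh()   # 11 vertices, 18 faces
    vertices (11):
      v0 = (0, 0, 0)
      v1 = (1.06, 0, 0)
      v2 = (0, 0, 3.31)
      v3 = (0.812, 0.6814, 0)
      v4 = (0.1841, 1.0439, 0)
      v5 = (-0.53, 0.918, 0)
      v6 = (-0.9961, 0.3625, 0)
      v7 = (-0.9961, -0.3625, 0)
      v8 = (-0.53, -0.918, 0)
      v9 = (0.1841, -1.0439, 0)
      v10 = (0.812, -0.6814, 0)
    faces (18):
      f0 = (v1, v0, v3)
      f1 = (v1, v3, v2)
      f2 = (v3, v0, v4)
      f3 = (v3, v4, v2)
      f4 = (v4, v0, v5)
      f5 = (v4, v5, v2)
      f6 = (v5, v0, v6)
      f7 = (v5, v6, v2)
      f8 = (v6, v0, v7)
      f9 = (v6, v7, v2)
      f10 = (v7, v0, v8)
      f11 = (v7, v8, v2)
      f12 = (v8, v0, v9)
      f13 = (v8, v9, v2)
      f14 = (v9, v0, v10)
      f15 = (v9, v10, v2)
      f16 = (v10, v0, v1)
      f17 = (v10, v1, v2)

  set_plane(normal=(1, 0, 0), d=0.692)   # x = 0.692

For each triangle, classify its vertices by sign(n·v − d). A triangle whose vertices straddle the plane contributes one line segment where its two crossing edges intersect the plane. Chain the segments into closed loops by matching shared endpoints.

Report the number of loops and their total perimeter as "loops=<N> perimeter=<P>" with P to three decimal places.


Straddling triangles (8 of 18):
  (v1,v0,v3) [+-+] → (0.692, 0, 0)–(0.692, 0.5807, 0)  len=0.5807
  (v1,v3,v2) [++-] → (0.692, 0.5807, 0.489163)–(0.692, 0, 1.14913)  len=0.8791
  (v3,v0,v4) [+--] → (0.692, 0.5807, 0)–(0.692, 0.750679, 0)  len=0.1700
  (v3,v4,v2) [+--] → (0.692, 0.750679, 0)–(0.692, 0.5807, 0.489163)  len=0.5179
  (v9,v0,v10) [--+] → (0.692, -0.5807, 0)–(0.692, -0.750679, 0)  len=0.1700
  (v9,v10,v2) [-+-] → (0.692, -0.750679, 0)–(0.692, -0.5807, 0.489163)  len=0.5179
  (v10,v0,v1) [+-+] → (0.692, -0.5807, 0)–(0.692, 0, 0)  len=0.5807
  (v10,v1,v2) [++-] → (0.692, 0, 1.14913)–(0.692, -0.5807, 0.489163)  len=0.8791

Chained into 1 loop(s):
  loop 1: 8 segments, perimeter = 4.2952
Total perimeter = 4.295

loops=1 perimeter=4.295


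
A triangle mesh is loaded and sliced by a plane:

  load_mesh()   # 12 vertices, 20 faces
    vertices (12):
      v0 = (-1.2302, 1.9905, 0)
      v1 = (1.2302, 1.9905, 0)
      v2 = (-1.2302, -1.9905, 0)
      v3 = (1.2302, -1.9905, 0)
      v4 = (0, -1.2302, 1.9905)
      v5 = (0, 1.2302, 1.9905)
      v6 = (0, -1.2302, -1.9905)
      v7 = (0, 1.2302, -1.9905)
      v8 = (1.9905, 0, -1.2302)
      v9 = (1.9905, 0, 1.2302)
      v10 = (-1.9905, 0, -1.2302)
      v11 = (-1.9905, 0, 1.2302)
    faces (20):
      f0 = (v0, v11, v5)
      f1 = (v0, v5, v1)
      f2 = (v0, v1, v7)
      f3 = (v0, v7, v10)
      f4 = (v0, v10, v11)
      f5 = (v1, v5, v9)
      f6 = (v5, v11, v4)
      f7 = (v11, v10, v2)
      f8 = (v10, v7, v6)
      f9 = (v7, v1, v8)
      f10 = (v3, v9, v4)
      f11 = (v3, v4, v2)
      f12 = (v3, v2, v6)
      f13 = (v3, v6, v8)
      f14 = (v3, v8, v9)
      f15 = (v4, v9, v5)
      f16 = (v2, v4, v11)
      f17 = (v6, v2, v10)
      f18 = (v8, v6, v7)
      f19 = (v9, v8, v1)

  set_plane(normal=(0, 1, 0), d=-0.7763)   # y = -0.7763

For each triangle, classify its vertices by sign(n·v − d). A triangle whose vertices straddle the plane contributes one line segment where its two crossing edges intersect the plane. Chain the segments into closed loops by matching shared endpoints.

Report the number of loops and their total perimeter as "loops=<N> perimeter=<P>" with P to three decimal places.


Straddling triangles (10 of 20):
  (v5,v11,v4) [++-] → (-0.734424, -0.7763, 1.70998)–(0, -0.7763, 1.9905)  len=0.7862
  (v11,v10,v2) [++-] → (-1.69398, -0.7763, -0.750419)–(-1.69398, -0.7763, 0.750419)  len=1.5008
  (v10,v7,v6) [++-] → (0, -0.7763, -1.9905)–(-0.734424, -0.7763, -1.70998)  len=0.7862
  (v3,v9,v4) [-+-] → (1.69398, -0.7763, 0.750419)–(0.734424, -0.7763, 1.70998)  len=1.3570
  (v3,v6,v8) [--+] → (0.734424, -0.7763, -1.70998)–(1.69398, -0.7763, -0.750419)  len=1.3570
  (v3,v8,v9) [-++] → (1.69398, -0.7763, -0.750419)–(1.69398, -0.7763, 0.750419)  len=1.5008
  (v4,v9,v5) [-++] → (0.734424, -0.7763, 1.70998)–(0, -0.7763, 1.9905)  len=0.7862
  (v2,v4,v11) [--+] → (-0.734424, -0.7763, 1.70998)–(-1.69398, -0.7763, 0.750419)  len=1.3570
  (v6,v2,v10) [--+] → (-1.69398, -0.7763, -0.750419)–(-0.734424, -0.7763, -1.70998)  len=1.3570
  (v8,v6,v7) [+-+] → (0.734424, -0.7763, -1.70998)–(0, -0.7763, -1.9905)  len=0.7862

Chained into 1 loop(s):
  loop 1: 10 segments, perimeter = 11.5745
Total perimeter = 11.574

loops=1 perimeter=11.574


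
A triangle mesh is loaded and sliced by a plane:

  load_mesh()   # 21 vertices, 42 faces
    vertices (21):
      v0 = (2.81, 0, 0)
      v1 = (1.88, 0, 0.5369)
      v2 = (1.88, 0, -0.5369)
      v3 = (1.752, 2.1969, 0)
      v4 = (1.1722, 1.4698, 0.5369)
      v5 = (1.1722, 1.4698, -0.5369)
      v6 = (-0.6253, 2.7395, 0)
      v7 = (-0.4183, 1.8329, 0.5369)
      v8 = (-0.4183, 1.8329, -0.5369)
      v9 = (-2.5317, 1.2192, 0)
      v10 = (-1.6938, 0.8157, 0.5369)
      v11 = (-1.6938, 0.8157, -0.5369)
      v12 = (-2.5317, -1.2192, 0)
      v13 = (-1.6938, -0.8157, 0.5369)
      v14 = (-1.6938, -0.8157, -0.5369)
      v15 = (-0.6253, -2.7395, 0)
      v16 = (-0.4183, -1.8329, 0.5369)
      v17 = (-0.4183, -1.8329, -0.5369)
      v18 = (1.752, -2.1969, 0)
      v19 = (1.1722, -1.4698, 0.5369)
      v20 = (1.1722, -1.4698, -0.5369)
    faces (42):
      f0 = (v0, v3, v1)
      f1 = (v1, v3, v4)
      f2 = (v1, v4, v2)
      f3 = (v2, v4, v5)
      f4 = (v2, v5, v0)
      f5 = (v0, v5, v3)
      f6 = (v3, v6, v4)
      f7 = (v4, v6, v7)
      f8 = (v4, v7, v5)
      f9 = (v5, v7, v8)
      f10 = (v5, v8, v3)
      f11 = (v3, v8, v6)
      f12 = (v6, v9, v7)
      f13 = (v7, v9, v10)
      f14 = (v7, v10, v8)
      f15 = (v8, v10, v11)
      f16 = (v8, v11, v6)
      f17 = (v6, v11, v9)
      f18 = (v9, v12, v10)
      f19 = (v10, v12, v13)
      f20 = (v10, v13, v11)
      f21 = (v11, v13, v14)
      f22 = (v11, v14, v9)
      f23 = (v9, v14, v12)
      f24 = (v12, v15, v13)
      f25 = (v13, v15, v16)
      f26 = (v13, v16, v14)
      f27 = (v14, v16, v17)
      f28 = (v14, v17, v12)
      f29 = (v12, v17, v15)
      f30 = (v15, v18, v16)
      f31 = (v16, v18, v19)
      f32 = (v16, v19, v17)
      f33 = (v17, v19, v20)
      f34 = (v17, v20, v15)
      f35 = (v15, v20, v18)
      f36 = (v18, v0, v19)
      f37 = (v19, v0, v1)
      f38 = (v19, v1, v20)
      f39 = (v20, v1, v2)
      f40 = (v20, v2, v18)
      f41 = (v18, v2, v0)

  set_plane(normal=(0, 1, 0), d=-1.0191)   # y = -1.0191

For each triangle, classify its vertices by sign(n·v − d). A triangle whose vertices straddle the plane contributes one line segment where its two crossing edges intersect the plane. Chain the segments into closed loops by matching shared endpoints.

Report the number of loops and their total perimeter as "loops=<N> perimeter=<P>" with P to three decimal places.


loops=2 perimeter=6.741

Straddling triangles (14 of 42):
  (v9,v12,v10) [+-+] → (-2.5317, -1.0191, 0)–(-2.44931, -1.0191, 0.0527956)  len=0.0979
  (v10,v12,v13) [+-+] → (-2.44931, -1.0191, 0.0527956)–(-2.11618, -1.0191, 0.266254)  len=0.3957
  (v9,v14,v12) [++-] → (-2.11618, -1.0191, -0.266254)–(-2.5317, -1.0191, 0)  len=0.4935
  (v12,v15,v13) [--+] → (-1.58083, -1.0191, 0.480135)–(-2.11618, -1.0191, 0.266254)  len=0.5765
  (v13,v15,v16) [+--] → (-1.58083, -1.0191, 0.480135)–(-1.43875, -1.0191, 0.5369)  len=0.1530
  (v13,v16,v14) [+-+] → (-1.43875, -1.0191, 0.5369)–(-1.43875, -1.0191, -0.322182)  len=0.8591
  (v14,v16,v17) [+--] → (-1.43875, -1.0191, -0.322182)–(-1.43875, -1.0191, -0.5369)  len=0.2147
  (v14,v17,v12) [+--] → (-1.43875, -1.0191, -0.5369)–(-2.11618, -1.0191, -0.266254)  len=0.7295
  (v18,v0,v19) [-+-] → (2.31921, -1.0191, 0)–(1.67442, -1.0191, 0.372265)  len=0.7445
  (v19,v0,v1) [-++] → (1.67442, -1.0191, 0.372265)–(1.38924, -1.0191, 0.5369)  len=0.3293
  (v19,v1,v20) [-+-] → (1.38924, -1.0191, 0.5369)–(1.38924, -1.0191, -0.20763)  len=0.7445
  (v20,v1,v2) [-++] → (1.38924, -1.0191, -0.20763)–(1.38924, -1.0191, -0.5369)  len=0.3293
  (v20,v2,v18) [-+-] → (1.38924, -1.0191, -0.5369)–(1.82062, -1.0191, -0.287842)  len=0.4981
  (v18,v2,v0) [-++] → (1.82062, -1.0191, -0.287842)–(2.31921, -1.0191, 0)  len=0.5757

Chained into 2 loop(s):
  loop 1: 8 segments, perimeter = 3.5198
  loop 2: 6 segments, perimeter = 3.2215
Total perimeter = 6.741


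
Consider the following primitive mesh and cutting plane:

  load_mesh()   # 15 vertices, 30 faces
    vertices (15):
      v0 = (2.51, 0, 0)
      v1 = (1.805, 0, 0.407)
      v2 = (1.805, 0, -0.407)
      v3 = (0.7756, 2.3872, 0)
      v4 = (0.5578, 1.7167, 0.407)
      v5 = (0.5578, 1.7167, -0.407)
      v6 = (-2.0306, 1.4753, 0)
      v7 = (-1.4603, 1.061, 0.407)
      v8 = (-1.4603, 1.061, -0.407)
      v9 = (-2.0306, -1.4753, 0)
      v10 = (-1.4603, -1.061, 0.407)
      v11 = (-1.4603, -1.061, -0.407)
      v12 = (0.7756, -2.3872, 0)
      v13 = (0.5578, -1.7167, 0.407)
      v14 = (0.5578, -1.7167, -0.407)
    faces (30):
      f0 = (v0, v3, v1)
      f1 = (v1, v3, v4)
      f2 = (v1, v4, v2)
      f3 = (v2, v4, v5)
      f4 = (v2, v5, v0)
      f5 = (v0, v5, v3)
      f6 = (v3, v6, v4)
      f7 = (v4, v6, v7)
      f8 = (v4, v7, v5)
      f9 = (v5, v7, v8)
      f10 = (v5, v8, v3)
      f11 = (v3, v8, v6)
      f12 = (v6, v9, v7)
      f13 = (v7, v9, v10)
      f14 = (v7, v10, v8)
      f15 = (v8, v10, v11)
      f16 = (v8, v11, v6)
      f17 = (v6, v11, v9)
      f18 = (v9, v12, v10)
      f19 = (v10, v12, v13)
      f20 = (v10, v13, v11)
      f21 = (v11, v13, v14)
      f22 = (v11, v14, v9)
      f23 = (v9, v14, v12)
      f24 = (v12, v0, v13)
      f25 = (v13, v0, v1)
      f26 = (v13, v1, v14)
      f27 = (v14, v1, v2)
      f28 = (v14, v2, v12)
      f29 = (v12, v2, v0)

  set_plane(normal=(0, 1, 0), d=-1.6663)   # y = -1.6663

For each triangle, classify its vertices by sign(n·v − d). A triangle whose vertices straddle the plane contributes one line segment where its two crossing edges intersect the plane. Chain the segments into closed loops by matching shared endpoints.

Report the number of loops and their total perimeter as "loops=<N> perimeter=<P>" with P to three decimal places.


Straddling triangles (12 of 30):
  (v9,v12,v10) [+-+] → (-1.44283, -1.6663, 0)–(-0.439798, -1.6663, 0.221238)  len=1.0271
  (v10,v12,v13) [+--] → (-0.439798, -1.6663, 0.221238)–(0.40268, -1.6663, 0.407)  len=0.8627
  (v10,v13,v11) [+-+] → (0.40268, -1.6663, 0.407)–(0.40268, -1.6663, 0.344432)  len=0.0626
  (v11,v13,v14) [+--] → (0.40268, -1.6663, 0.344432)–(0.40268, -1.6663, -0.407)  len=0.7514
  (v11,v14,v9) [+-+] → (0.40268, -1.6663, -0.407)–(0.0173884, -1.6663, -0.322026)  len=0.3946
  (v9,v14,v12) [+--] → (0.0173884, -1.6663, -0.322026)–(-1.44283, -1.6663, 0)  len=1.4953
  (v12,v0,v13) [-+-] → (1.29936, -1.6663, 0)–(0.615114, -1.6663, 0.395051)  len=0.7901
  (v13,v0,v1) [-++] → (0.615114, -1.6663, 0.395051)–(0.594416, -1.6663, 0.407)  len=0.0239
  (v13,v1,v14) [-+-] → (0.594416, -1.6663, 0.407)–(0.594416, -1.6663, -0.383102)  len=0.7901
  (v14,v1,v2) [-++] → (0.594416, -1.6663, -0.383102)–(0.594416, -1.6663, -0.407)  len=0.0239
  (v14,v2,v12) [-+-] → (0.594416, -1.6663, -0.407)–(1.08646, -1.6663, -0.122908)  len=0.5682
  (v12,v2,v0) [-++] → (1.08646, -1.6663, -0.122908)–(1.29936, -1.6663, 0)  len=0.2458

Chained into 2 loop(s):
  loop 1: 6 segments, perimeter = 4.5937
  loop 2: 6 segments, perimeter = 2.4420
Total perimeter = 7.036

loops=2 perimeter=7.036


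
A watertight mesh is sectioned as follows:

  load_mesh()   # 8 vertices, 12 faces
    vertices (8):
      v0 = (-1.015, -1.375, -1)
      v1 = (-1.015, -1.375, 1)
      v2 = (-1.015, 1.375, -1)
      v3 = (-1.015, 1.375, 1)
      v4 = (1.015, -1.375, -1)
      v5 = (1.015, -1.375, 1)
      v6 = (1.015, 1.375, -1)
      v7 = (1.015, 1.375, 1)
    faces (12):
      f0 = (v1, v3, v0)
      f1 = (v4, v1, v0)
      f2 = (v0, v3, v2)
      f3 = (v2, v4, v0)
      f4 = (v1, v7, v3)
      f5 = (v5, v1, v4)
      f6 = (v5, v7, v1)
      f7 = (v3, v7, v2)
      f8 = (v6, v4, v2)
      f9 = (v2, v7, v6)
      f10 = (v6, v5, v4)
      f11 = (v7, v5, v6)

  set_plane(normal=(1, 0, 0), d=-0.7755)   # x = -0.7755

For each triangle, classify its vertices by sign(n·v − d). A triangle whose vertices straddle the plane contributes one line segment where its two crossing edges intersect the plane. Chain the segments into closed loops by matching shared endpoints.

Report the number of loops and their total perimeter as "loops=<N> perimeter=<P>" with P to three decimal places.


loops=1 perimeter=9.500

Straddling triangles (8 of 12):
  (v4,v1,v0) [+--] → (-0.7755, -1.375, 0.764039)–(-0.7755, -1.375, -1)  len=1.7640
  (v2,v4,v0) [-+-] → (-0.7755, 1.05055, -1)–(-0.7755, -1.375, -1)  len=2.4256
  (v1,v7,v3) [-+-] → (-0.7755, -1.05055, 1)–(-0.7755, 1.375, 1)  len=2.4256
  (v5,v1,v4) [+-+] → (-0.7755, -1.375, 1)–(-0.7755, -1.375, 0.764039)  len=0.2360
  (v5,v7,v1) [++-] → (-0.7755, -1.05055, 1)–(-0.7755, -1.375, 1)  len=0.3244
  (v3,v7,v2) [-+-] → (-0.7755, 1.375, 1)–(-0.7755, 1.375, -0.764039)  len=1.7640
  (v6,v4,v2) [++-] → (-0.7755, 1.05055, -1)–(-0.7755, 1.375, -1)  len=0.3244
  (v2,v7,v6) [-++] → (-0.7755, 1.375, -0.764039)–(-0.7755, 1.375, -1)  len=0.2360

Chained into 1 loop(s):
  loop 1: 8 segments, perimeter = 9.5000
Total perimeter = 9.500


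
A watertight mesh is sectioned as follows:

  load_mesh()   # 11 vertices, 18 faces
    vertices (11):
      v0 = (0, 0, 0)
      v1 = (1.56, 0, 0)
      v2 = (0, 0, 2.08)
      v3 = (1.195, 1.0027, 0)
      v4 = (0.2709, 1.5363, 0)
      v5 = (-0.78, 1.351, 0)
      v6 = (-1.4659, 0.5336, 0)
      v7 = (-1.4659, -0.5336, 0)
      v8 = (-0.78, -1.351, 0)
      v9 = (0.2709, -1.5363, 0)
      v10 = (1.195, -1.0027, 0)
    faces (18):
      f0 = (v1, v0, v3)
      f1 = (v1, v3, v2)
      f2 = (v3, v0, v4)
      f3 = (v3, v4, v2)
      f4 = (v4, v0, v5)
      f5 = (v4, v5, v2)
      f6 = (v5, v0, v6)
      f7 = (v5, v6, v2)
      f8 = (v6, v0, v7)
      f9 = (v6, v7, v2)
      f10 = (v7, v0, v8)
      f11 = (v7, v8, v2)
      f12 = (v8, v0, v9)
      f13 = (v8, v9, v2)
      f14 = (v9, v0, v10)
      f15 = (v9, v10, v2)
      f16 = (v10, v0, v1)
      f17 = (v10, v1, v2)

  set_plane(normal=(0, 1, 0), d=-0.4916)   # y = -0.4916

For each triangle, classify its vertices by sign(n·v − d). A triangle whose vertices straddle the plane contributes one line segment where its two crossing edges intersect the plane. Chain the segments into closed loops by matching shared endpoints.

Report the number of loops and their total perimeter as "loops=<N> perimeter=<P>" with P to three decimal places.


loops=1 perimeter=6.942

Straddling triangles (10 of 18):
  (v6,v0,v7) [++-] → (-1.35052, -0.4916, 0)–(-1.4659, -0.4916, 0)  len=0.1154
  (v6,v7,v2) [+-+] → (-1.4659, -0.4916, 0)–(-1.35052, -0.4916, 0.163718)  len=0.2003
  (v7,v0,v8) [-+-] → (-1.35052, -0.4916, 0)–(-0.283825, -0.4916, 0)  len=1.0667
  (v7,v8,v2) [--+] → (-0.283825, -0.4916, 1.32313)–(-1.35052, -0.4916, 0.163718)  len=1.5755
  (v8,v0,v9) [-+-] → (-0.283825, -0.4916, 0)–(0.0866852, -0.4916, 0)  len=0.3705
  (v8,v9,v2) [--+] → (0.0866852, -0.4916, 1.41442)–(-0.283825, -0.4916, 1.32313)  len=0.3816
  (v9,v0,v10) [-+-] → (0.0866852, -0.4916, 0)–(0.58588, -0.4916, 0)  len=0.4992
  (v9,v10,v2) [--+] → (0.58588, -0.4916, 1.06023)–(0.0866852, -0.4916, 1.41442)  len=0.6121
  (v10,v0,v1) [-++] → (0.58588, -0.4916, 0)–(1.38105, -0.4916, 0)  len=0.7952
  (v10,v1,v2) [-++] → (1.38105, -0.4916, 0)–(0.58588, -0.4916, 1.06023)  len=1.3253

Chained into 1 loop(s):
  loop 1: 10 segments, perimeter = 6.9417
Total perimeter = 6.942
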